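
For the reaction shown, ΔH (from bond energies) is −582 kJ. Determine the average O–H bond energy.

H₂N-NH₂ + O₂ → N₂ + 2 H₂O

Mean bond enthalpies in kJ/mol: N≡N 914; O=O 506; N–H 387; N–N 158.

Let D be the O–H bond energy.
Σ(broken) = 4×387 + 1×158 + 1×506 = 2212
Σ(formed) = 1×914 + 4×D = 914 + 4D
ΔH = Σ(broken) − Σ(formed) = (2212) − (914 + 4D) = +1298 − 4D
Setting this equal to −582 kJ gives 4D = 1880, so D = 470 kJ/mol.

D(O–H) ≈ 470 kJ/mol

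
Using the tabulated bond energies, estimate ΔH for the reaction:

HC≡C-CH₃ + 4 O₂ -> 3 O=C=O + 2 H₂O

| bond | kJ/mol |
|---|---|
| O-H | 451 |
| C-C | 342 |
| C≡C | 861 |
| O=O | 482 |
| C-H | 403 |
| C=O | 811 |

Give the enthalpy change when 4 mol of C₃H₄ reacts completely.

ΔH = −7708 kJ

Bonds broken (reactants):
  C≡C: 1 × 861 = 861
  C-C: 1 × 342 = 342
  C-H: 4 × 403 = 1612
  O=O: 4 × 482 = 1928
  Σ(broken) = 4743 kJ
Bonds formed (products):
  C=O: 6 × 811 = 4866
  O-H: 4 × 451 = 1804
  Σ(formed) = 6670 kJ
ΔH = Σ(broken) − Σ(formed) = 4743 − 6670 = −1927 kJ
For 4× the reaction as written: 4 × (−1927) = −7708 kJ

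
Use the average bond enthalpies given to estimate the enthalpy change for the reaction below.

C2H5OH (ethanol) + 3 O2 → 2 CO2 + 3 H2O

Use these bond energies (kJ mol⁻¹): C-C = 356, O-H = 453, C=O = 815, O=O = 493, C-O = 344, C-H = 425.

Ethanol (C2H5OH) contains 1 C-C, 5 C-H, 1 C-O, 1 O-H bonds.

ΔH ≈ −1221 kJ

Bonds broken (reactants):
  C-C: 1 × 356 = 356
  C-H: 5 × 425 = 2125
  C-O: 1 × 344 = 344
  O-H: 1 × 453 = 453
  O=O: 3 × 493 = 1479
  Σ(broken) = 4757 kJ
Bonds formed (products):
  C=O: 4 × 815 = 3260
  O-H: 6 × 453 = 2718
  Σ(formed) = 5978 kJ
ΔH = Σ(broken) − Σ(formed) = 4757 − 5978 = −1221 kJ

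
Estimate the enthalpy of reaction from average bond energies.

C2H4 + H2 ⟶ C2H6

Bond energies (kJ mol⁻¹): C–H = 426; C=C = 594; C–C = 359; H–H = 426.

Bonds broken (reactants):
  C–H: 4 × 426 = 1704
  C=C: 1 × 594 = 594
  H–H: 1 × 426 = 426
  Σ(broken) = 2724 kJ
Bonds formed (products):
  C–C: 1 × 359 = 359
  C–H: 6 × 426 = 2556
  Σ(formed) = 2915 kJ
ΔH = Σ(broken) − Σ(formed) = 2724 − 2915 = −191 kJ

ΔH ≈ −191 kJ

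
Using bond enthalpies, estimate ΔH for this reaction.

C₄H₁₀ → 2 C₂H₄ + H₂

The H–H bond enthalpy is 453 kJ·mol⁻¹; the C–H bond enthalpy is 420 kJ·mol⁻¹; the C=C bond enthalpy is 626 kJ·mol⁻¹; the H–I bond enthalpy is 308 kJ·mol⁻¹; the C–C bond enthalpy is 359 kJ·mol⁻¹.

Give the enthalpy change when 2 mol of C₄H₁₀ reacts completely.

Bonds broken (reactants):
  C–C: 3 × 359 = 1077
  C–H: 10 × 420 = 4200
  Σ(broken) = 5277 kJ
Bonds formed (products):
  C–H: 8 × 420 = 3360
  C=C: 2 × 626 = 1252
  H–H: 1 × 453 = 453
  Σ(formed) = 5065 kJ
ΔH = Σ(broken) − Σ(formed) = 5277 − 5065 = +212 kJ
For 2× the reaction as written: 2 × (+212) = +424 kJ

ΔH = +424 kJ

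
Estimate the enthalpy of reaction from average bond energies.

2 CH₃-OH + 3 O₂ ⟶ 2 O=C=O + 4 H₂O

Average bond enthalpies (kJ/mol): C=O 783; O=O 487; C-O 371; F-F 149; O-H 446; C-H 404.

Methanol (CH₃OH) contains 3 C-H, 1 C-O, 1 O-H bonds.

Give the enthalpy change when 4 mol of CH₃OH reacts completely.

Bonds broken (reactants):
  C-H: 6 × 404 = 2424
  C-O: 2 × 371 = 742
  O-H: 2 × 446 = 892
  O=O: 3 × 487 = 1461
  Σ(broken) = 5519 kJ
Bonds formed (products):
  C=O: 4 × 783 = 3132
  O-H: 8 × 446 = 3568
  Σ(formed) = 6700 kJ
ΔH = Σ(broken) − Σ(formed) = 5519 − 6700 = −1181 kJ
For 2× the reaction as written: 2 × (−1181) = −2362 kJ

ΔH = −2362 kJ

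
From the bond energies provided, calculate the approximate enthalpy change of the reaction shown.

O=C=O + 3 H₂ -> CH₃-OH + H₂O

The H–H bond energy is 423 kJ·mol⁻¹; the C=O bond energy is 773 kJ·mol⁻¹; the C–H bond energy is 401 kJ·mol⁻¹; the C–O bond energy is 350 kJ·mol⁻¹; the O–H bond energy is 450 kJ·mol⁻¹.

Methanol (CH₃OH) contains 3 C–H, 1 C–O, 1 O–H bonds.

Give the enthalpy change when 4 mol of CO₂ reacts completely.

ΔH = −352 kJ

Bonds broken (reactants):
  C=O: 2 × 773 = 1546
  H–H: 3 × 423 = 1269
  Σ(broken) = 2815 kJ
Bonds formed (products):
  C–H: 3 × 401 = 1203
  C–O: 1 × 350 = 350
  O–H: 3 × 450 = 1350
  Σ(formed) = 2903 kJ
ΔH = Σ(broken) − Σ(formed) = 2815 − 2903 = −88 kJ
For 4× the reaction as written: 4 × (−88) = −352 kJ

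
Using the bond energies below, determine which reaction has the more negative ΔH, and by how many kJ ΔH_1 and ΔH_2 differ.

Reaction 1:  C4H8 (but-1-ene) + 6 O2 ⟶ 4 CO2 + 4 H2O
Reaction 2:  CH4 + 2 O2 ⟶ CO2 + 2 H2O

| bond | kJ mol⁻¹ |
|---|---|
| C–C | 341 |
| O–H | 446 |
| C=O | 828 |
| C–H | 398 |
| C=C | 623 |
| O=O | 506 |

Reaction 1:
  Bonds broken (reactants):
    C–C: 2 × 341 = 682
    C–H: 8 × 398 = 3184
    C=C: 1 × 623 = 623
    O=O: 6 × 506 = 3036
    Σ(broken) = 7525 kJ
  Bonds formed (products):
    C=O: 8 × 828 = 6624
    O–H: 8 × 446 = 3568
    Σ(formed) = 10192 kJ
  ΔH_1 = 7525 − 10192 = −2667 kJ
Reaction 2:
  Bonds broken (reactants):
    C–H: 4 × 398 = 1592
    O=O: 2 × 506 = 1012
    Σ(broken) = 2604 kJ
  Bonds formed (products):
    C=O: 2 × 828 = 1656
    O–H: 4 × 446 = 1784
    Σ(formed) = 3440 kJ
  ΔH_2 = 2604 − 3440 = −836 kJ
ΔH_1 − ΔH_2 = −1831 kJ, so reaction 1 has the more negative ΔH; |ΔH_1 − ΔH_2| = 1831 kJ.

Reaction 1, by 1831 kJ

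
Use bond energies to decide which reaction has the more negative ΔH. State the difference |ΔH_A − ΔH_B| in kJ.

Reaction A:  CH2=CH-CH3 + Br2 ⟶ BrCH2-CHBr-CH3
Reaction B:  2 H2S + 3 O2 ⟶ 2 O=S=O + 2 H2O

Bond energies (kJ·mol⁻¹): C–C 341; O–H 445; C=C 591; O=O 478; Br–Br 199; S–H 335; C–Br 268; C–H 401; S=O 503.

Reaction B, by 931 kJ

Reaction A:
  Bonds broken (reactants):
    Br–Br: 1 × 199 = 199
    C–C: 1 × 341 = 341
    C–H: 6 × 401 = 2406
    C=C: 1 × 591 = 591
    Σ(broken) = 3537 kJ
  Bonds formed (products):
    C–Br: 2 × 268 = 536
    C–C: 2 × 341 = 682
    C–H: 6 × 401 = 2406
    Σ(formed) = 3624 kJ
  ΔH_A = 3537 − 3624 = −87 kJ
Reaction B:
  Bonds broken (reactants):
    O=O: 3 × 478 = 1434
    S–H: 4 × 335 = 1340
    Σ(broken) = 2774 kJ
  Bonds formed (products):
    O–H: 4 × 445 = 1780
    S=O: 4 × 503 = 2012
    Σ(formed) = 3792 kJ
  ΔH_B = 2774 − 3792 = −1018 kJ
ΔH_A − ΔH_B = +931 kJ, so reaction B has the more negative ΔH; |ΔH_A − ΔH_B| = 931 kJ.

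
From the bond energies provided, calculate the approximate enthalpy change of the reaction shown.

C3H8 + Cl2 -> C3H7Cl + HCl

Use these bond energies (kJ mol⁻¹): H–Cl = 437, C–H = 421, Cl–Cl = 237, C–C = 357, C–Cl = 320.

Bonds broken (reactants):
  C–C: 2 × 357 = 714
  C–H: 8 × 421 = 3368
  Cl–Cl: 1 × 237 = 237
  Σ(broken) = 4319 kJ
Bonds formed (products):
  C–C: 2 × 357 = 714
  C–Cl: 1 × 320 = 320
  C–H: 7 × 421 = 2947
  H–Cl: 1 × 437 = 437
  Σ(formed) = 4418 kJ
ΔH = Σ(broken) − Σ(formed) = 4319 − 4418 = −99 kJ

ΔH ≈ −99 kJ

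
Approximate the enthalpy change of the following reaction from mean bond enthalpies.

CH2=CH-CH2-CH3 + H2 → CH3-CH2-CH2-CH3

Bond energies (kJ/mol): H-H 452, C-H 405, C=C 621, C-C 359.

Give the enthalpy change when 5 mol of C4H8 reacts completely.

ΔH = −480 kJ

Bonds broken (reactants):
  C-C: 2 × 359 = 718
  C-H: 8 × 405 = 3240
  C=C: 1 × 621 = 621
  H-H: 1 × 452 = 452
  Σ(broken) = 5031 kJ
Bonds formed (products):
  C-C: 3 × 359 = 1077
  C-H: 10 × 405 = 4050
  Σ(formed) = 5127 kJ
ΔH = Σ(broken) − Σ(formed) = 5031 − 5127 = −96 kJ
For 5× the reaction as written: 5 × (−96) = −480 kJ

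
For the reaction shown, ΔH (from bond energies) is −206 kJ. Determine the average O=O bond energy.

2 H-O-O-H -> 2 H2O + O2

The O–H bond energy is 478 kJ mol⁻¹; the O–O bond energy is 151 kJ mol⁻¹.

D(O=O) ≈ 508 kJ/mol

Let D be the O=O bond energy.
Σ(broken) = 4×478 + 2×151 = 2214
Σ(formed) = 4×478 + 1×D = 1912 + D
ΔH = Σ(broken) − Σ(formed) = (2214) − (1912 + D) = +302 − D
Setting this equal to −206 kJ gives D = 508 kJ/mol.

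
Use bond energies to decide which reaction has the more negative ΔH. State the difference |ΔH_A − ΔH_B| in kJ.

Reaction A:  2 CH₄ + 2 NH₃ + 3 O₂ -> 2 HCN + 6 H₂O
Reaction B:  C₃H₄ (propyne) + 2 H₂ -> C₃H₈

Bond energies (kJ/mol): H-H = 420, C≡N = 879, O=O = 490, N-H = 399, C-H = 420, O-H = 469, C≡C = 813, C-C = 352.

Reaction A, by 623 kJ

Reaction A:
  Bonds broken (reactants):
    C-H: 8 × 420 = 3360
    N-H: 6 × 399 = 2394
    O=O: 3 × 490 = 1470
    Σ(broken) = 7224 kJ
  Bonds formed (products):
    C≡N: 2 × 879 = 1758
    C-H: 2 × 420 = 840
    O-H: 12 × 469 = 5628
    Σ(formed) = 8226 kJ
  ΔH_A = 7224 − 8226 = −1002 kJ
Reaction B:
  Bonds broken (reactants):
    C≡C: 1 × 813 = 813
    C-C: 1 × 352 = 352
    C-H: 4 × 420 = 1680
    H-H: 2 × 420 = 840
    Σ(broken) = 3685 kJ
  Bonds formed (products):
    C-C: 2 × 352 = 704
    C-H: 8 × 420 = 3360
    Σ(formed) = 4064 kJ
  ΔH_B = 3685 − 4064 = −379 kJ
ΔH_A − ΔH_B = −623 kJ, so reaction A has the more negative ΔH; |ΔH_A − ΔH_B| = 623 kJ.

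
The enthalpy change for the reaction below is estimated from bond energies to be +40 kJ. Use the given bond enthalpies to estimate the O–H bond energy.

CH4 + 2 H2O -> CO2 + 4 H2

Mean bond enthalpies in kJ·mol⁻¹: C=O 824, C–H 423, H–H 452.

Let D be the O–H bond energy.
Σ(broken) = 4×423 + 4×D = 1692 + 4D
Σ(formed) = 2×824 + 4×452 = 3456
ΔH = Σ(broken) − Σ(formed) = (1692 + 4D) − (3456) = −1764 + 4D
Setting this equal to +40 kJ gives 4D = 1804, so D = 451 kJ/mol.

D(O–H) ≈ 451 kJ/mol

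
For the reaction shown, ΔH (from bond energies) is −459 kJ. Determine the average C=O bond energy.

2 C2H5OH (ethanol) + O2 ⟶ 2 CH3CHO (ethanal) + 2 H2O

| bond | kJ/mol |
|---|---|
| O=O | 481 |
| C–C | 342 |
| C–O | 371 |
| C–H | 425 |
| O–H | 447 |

Let D be the C=O bond energy.
Σ(broken) = 2×342 + 10×425 + 2×371 + 2×447 + 1×481 = 7051
Σ(formed) = 2×342 + 8×425 + 2×D + 4×447 = 5872 + 2D
ΔH = Σ(broken) − Σ(formed) = (7051) − (5872 + 2D) = +1179 − 2D
Setting this equal to −459 kJ gives 2D = 1638, so D = 819 kJ/mol.

D(C=O) ≈ 819 kJ/mol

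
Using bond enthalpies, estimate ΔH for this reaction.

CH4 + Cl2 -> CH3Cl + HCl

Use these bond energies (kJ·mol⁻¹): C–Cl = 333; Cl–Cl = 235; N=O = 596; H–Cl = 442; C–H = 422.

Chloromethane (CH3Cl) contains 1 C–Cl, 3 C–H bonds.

Bonds broken (reactants):
  C–H: 4 × 422 = 1688
  Cl–Cl: 1 × 235 = 235
  Σ(broken) = 1923 kJ
Bonds formed (products):
  C–Cl: 1 × 333 = 333
  C–H: 3 × 422 = 1266
  H–Cl: 1 × 442 = 442
  Σ(formed) = 2041 kJ
ΔH = Σ(broken) − Σ(formed) = 1923 − 2041 = −118 kJ

ΔH ≈ −118 kJ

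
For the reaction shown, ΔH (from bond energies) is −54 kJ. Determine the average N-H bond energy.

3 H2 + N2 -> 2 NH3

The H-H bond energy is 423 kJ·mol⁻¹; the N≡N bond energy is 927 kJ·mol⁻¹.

D(N-H) ≈ 375 kJ/mol

Let D be the N-H bond energy.
Σ(broken) = 3×423 + 1×927 = 2196
Σ(formed) = 6×D = 6D
ΔH = Σ(broken) − Σ(formed) = (2196) − (6D) = +2196 − 6D
Setting this equal to −54 kJ gives 6D = 2250, so D = 375 kJ/mol.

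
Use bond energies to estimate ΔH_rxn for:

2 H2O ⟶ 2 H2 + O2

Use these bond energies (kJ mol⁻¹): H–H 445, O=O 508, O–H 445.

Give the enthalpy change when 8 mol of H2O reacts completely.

ΔH = +1528 kJ

Bonds broken (reactants):
  O–H: 4 × 445 = 1780
  Σ(broken) = 1780 kJ
Bonds formed (products):
  H–H: 2 × 445 = 890
  O=O: 1 × 508 = 508
  Σ(formed) = 1398 kJ
ΔH = Σ(broken) − Σ(formed) = 1780 − 1398 = +382 kJ
For 4× the reaction as written: 4 × (+382) = +1528 kJ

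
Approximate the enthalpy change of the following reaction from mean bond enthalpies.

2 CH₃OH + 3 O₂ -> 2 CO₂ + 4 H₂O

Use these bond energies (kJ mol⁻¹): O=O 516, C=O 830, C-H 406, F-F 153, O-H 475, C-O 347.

ΔH ≈ −1492 kJ

Bonds broken (reactants):
  C-H: 6 × 406 = 2436
  C-O: 2 × 347 = 694
  O-H: 2 × 475 = 950
  O=O: 3 × 516 = 1548
  Σ(broken) = 5628 kJ
Bonds formed (products):
  C=O: 4 × 830 = 3320
  O-H: 8 × 475 = 3800
  Σ(formed) = 7120 kJ
ΔH = Σ(broken) − Σ(formed) = 5628 − 7120 = −1492 kJ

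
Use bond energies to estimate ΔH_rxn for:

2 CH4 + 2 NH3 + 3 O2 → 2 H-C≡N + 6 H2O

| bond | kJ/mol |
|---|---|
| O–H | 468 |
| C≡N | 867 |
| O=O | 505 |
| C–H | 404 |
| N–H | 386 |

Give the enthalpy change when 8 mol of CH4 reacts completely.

Bonds broken (reactants):
  C–H: 8 × 404 = 3232
  N–H: 6 × 386 = 2316
  O=O: 3 × 505 = 1515
  Σ(broken) = 7063 kJ
Bonds formed (products):
  C≡N: 2 × 867 = 1734
  C–H: 2 × 404 = 808
  O–H: 12 × 468 = 5616
  Σ(formed) = 8158 kJ
ΔH = Σ(broken) − Σ(formed) = 7063 − 8158 = −1095 kJ
For 4× the reaction as written: 4 × (−1095) = −4380 kJ

ΔH = −4380 kJ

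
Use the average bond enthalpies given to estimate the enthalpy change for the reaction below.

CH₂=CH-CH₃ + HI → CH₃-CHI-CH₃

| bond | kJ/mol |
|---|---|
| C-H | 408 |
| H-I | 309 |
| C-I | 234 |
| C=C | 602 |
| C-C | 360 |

Bonds broken (reactants):
  C-C: 1 × 360 = 360
  C-H: 6 × 408 = 2448
  C=C: 1 × 602 = 602
  H-I: 1 × 309 = 309
  Σ(broken) = 3719 kJ
Bonds formed (products):
  C-C: 2 × 360 = 720
  C-H: 7 × 408 = 2856
  C-I: 1 × 234 = 234
  Σ(formed) = 3810 kJ
ΔH = Σ(broken) − Σ(formed) = 3719 − 3810 = −91 kJ

ΔH ≈ −91 kJ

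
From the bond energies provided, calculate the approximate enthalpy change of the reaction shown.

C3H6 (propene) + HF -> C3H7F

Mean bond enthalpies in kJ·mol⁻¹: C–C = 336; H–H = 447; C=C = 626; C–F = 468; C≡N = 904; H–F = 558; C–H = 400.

ΔH ≈ −20 kJ

Bonds broken (reactants):
  C–C: 1 × 336 = 336
  C–H: 6 × 400 = 2400
  C=C: 1 × 626 = 626
  H–F: 1 × 558 = 558
  Σ(broken) = 3920 kJ
Bonds formed (products):
  C–C: 2 × 336 = 672
  C–F: 1 × 468 = 468
  C–H: 7 × 400 = 2800
  Σ(formed) = 3940 kJ
ΔH = Σ(broken) − Σ(formed) = 3920 − 3940 = −20 kJ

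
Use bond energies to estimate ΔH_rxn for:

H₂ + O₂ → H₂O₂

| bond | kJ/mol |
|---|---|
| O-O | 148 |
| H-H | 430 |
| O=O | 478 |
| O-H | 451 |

Bonds broken (reactants):
  H-H: 1 × 430 = 430
  O=O: 1 × 478 = 478
  Σ(broken) = 908 kJ
Bonds formed (products):
  O-H: 2 × 451 = 902
  O-O: 1 × 148 = 148
  Σ(formed) = 1050 kJ
ΔH = Σ(broken) − Σ(formed) = 908 − 1050 = −142 kJ

ΔH ≈ −142 kJ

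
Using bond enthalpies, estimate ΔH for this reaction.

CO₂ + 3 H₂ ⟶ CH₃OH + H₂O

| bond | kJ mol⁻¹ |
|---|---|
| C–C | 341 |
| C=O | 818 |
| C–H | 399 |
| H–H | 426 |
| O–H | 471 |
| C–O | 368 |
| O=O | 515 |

Bonds broken (reactants):
  C=O: 2 × 818 = 1636
  H–H: 3 × 426 = 1278
  Σ(broken) = 2914 kJ
Bonds formed (products):
  C–H: 3 × 399 = 1197
  C–O: 1 × 368 = 368
  O–H: 3 × 471 = 1413
  Σ(formed) = 2978 kJ
ΔH = Σ(broken) − Σ(formed) = 2914 − 2978 = −64 kJ

ΔH ≈ −64 kJ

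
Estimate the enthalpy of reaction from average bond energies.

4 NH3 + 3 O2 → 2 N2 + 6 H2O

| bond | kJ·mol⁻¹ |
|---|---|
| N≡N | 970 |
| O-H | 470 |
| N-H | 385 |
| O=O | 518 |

Bonds broken (reactants):
  N-H: 12 × 385 = 4620
  O=O: 3 × 518 = 1554
  Σ(broken) = 6174 kJ
Bonds formed (products):
  N≡N: 2 × 970 = 1940
  O-H: 12 × 470 = 5640
  Σ(formed) = 7580 kJ
ΔH = Σ(broken) − Σ(formed) = 6174 − 7580 = −1406 kJ

ΔH ≈ −1406 kJ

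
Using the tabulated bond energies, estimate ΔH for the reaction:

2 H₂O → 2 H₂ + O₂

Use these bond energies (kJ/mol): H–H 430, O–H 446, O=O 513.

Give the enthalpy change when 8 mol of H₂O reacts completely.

ΔH = +1644 kJ

Bonds broken (reactants):
  O–H: 4 × 446 = 1784
  Σ(broken) = 1784 kJ
Bonds formed (products):
  H–H: 2 × 430 = 860
  O=O: 1 × 513 = 513
  Σ(formed) = 1373 kJ
ΔH = Σ(broken) − Σ(formed) = 1784 − 1373 = +411 kJ
For 4× the reaction as written: 4 × (+411) = +1644 kJ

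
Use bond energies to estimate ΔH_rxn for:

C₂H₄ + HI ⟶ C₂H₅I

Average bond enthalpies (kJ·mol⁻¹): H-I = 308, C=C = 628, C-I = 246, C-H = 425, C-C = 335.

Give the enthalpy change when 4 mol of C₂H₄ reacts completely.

ΔH = −280 kJ

Bonds broken (reactants):
  C-H: 4 × 425 = 1700
  C=C: 1 × 628 = 628
  H-I: 1 × 308 = 308
  Σ(broken) = 2636 kJ
Bonds formed (products):
  C-C: 1 × 335 = 335
  C-H: 5 × 425 = 2125
  C-I: 1 × 246 = 246
  Σ(formed) = 2706 kJ
ΔH = Σ(broken) − Σ(formed) = 2636 − 2706 = −70 kJ
For 4× the reaction as written: 4 × (−70) = −280 kJ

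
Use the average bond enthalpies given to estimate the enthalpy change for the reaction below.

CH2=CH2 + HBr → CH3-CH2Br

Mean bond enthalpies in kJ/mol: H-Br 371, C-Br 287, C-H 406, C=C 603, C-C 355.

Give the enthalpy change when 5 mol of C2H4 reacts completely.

Bonds broken (reactants):
  C-H: 4 × 406 = 1624
  C=C: 1 × 603 = 603
  H-Br: 1 × 371 = 371
  Σ(broken) = 2598 kJ
Bonds formed (products):
  C-Br: 1 × 287 = 287
  C-C: 1 × 355 = 355
  C-H: 5 × 406 = 2030
  Σ(formed) = 2672 kJ
ΔH = Σ(broken) − Σ(formed) = 2598 − 2672 = −74 kJ
For 5× the reaction as written: 5 × (−74) = −370 kJ

ΔH = −370 kJ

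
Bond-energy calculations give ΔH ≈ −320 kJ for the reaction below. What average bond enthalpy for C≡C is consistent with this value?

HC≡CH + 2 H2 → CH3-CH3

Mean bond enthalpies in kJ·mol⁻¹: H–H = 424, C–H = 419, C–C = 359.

Let D be the C≡C bond energy.
Σ(broken) = 1×D + 2×419 + 2×424 = 1686 + D
Σ(formed) = 1×359 + 6×419 = 2873
ΔH = Σ(broken) − Σ(formed) = (1686 + D) − (2873) = −1187 + D
Setting this equal to −320 kJ gives D = 867 kJ/mol.

D(C≡C) ≈ 867 kJ/mol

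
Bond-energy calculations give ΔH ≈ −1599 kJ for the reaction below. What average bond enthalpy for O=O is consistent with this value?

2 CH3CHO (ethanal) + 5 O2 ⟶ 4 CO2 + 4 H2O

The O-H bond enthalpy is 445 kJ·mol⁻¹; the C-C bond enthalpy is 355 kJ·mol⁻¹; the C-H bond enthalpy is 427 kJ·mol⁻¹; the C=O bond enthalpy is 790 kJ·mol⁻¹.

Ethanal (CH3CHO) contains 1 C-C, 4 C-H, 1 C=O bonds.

D(O=O) ≈ 515 kJ/mol

Let D be the O=O bond energy.
Σ(broken) = 2×355 + 8×427 + 2×790 + 5×D = 5706 + 5D
Σ(formed) = 8×790 + 8×445 = 9880
ΔH = Σ(broken) − Σ(formed) = (5706 + 5D) − (9880) = −4174 + 5D
Setting this equal to −1599 kJ gives 5D = 2575, so D = 515 kJ/mol.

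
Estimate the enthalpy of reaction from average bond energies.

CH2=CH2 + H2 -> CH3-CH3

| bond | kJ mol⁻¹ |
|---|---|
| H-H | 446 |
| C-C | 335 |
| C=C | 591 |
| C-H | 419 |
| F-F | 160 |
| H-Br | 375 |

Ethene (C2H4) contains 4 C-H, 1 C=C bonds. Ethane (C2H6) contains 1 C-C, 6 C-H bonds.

Bonds broken (reactants):
  C-H: 4 × 419 = 1676
  C=C: 1 × 591 = 591
  H-H: 1 × 446 = 446
  Σ(broken) = 2713 kJ
Bonds formed (products):
  C-C: 1 × 335 = 335
  C-H: 6 × 419 = 2514
  Σ(formed) = 2849 kJ
ΔH = Σ(broken) − Σ(formed) = 2713 − 2849 = −136 kJ

ΔH ≈ −136 kJ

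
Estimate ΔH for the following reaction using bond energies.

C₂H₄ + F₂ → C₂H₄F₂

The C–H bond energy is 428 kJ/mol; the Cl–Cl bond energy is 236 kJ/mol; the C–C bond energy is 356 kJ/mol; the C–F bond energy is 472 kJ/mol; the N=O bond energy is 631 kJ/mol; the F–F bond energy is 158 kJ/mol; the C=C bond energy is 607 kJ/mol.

Bonds broken (reactants):
  C–H: 4 × 428 = 1712
  C=C: 1 × 607 = 607
  F–F: 1 × 158 = 158
  Σ(broken) = 2477 kJ
Bonds formed (products):
  C–C: 1 × 356 = 356
  C–F: 2 × 472 = 944
  C–H: 4 × 428 = 1712
  Σ(formed) = 3012 kJ
ΔH = Σ(broken) − Σ(formed) = 2477 − 3012 = −535 kJ

ΔH ≈ −535 kJ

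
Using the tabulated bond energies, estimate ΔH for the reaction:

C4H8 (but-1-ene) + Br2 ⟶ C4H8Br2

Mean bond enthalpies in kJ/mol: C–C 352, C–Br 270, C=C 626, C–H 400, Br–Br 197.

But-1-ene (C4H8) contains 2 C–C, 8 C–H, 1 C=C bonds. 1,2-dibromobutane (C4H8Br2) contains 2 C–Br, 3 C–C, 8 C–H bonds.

Bonds broken (reactants):
  Br–Br: 1 × 197 = 197
  C–C: 2 × 352 = 704
  C–H: 8 × 400 = 3200
  C=C: 1 × 626 = 626
  Σ(broken) = 4727 kJ
Bonds formed (products):
  C–Br: 2 × 270 = 540
  C–C: 3 × 352 = 1056
  C–H: 8 × 400 = 3200
  Σ(formed) = 4796 kJ
ΔH = Σ(broken) − Σ(formed) = 4727 − 4796 = −69 kJ

ΔH ≈ −69 kJ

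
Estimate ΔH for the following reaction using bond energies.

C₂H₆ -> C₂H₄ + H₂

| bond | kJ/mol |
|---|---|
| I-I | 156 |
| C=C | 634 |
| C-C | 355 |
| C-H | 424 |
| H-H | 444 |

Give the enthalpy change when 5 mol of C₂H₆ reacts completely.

ΔH = +625 kJ

Bonds broken (reactants):
  C-C: 1 × 355 = 355
  C-H: 6 × 424 = 2544
  Σ(broken) = 2899 kJ
Bonds formed (products):
  C-H: 4 × 424 = 1696
  C=C: 1 × 634 = 634
  H-H: 1 × 444 = 444
  Σ(formed) = 2774 kJ
ΔH = Σ(broken) − Σ(formed) = 2899 − 2774 = +125 kJ
For 5× the reaction as written: 5 × (+125) = +625 kJ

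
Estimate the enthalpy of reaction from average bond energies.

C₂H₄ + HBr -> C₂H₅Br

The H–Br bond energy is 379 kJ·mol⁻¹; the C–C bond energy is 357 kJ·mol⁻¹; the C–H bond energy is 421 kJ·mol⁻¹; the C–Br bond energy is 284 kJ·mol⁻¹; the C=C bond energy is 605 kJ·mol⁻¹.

Bonds broken (reactants):
  C–H: 4 × 421 = 1684
  C=C: 1 × 605 = 605
  H–Br: 1 × 379 = 379
  Σ(broken) = 2668 kJ
Bonds formed (products):
  C–Br: 1 × 284 = 284
  C–C: 1 × 357 = 357
  C–H: 5 × 421 = 2105
  Σ(formed) = 2746 kJ
ΔH = Σ(broken) − Σ(formed) = 2668 − 2746 = −78 kJ

ΔH ≈ −78 kJ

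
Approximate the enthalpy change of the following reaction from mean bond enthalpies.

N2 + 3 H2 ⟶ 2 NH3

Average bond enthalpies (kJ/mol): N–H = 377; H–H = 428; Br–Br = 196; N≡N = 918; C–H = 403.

ΔH ≈ −60 kJ

Bonds broken (reactants):
  H–H: 3 × 428 = 1284
  N≡N: 1 × 918 = 918
  Σ(broken) = 2202 kJ
Bonds formed (products):
  N–H: 6 × 377 = 2262
  Σ(formed) = 2262 kJ
ΔH = Σ(broken) − Σ(formed) = 2202 − 2262 = −60 kJ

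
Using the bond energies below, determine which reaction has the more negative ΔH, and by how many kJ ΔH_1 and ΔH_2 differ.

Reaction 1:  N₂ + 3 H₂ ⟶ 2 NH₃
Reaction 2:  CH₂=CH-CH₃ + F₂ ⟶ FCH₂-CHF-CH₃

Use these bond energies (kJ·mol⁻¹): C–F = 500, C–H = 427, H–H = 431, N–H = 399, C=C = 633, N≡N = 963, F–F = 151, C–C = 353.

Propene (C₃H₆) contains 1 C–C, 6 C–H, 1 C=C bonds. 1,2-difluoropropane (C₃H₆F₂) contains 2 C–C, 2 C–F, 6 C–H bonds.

Reaction 2, by 431 kJ

Reaction 1:
  Bonds broken (reactants):
    H–H: 3 × 431 = 1293
    N≡N: 1 × 963 = 963
    Σ(broken) = 2256 kJ
  Bonds formed (products):
    N–H: 6 × 399 = 2394
    Σ(formed) = 2394 kJ
  ΔH_1 = 2256 − 2394 = −138 kJ
Reaction 2:
  Bonds broken (reactants):
    C–C: 1 × 353 = 353
    C–H: 6 × 427 = 2562
    C=C: 1 × 633 = 633
    F–F: 1 × 151 = 151
    Σ(broken) = 3699 kJ
  Bonds formed (products):
    C–C: 2 × 353 = 706
    C–F: 2 × 500 = 1000
    C–H: 6 × 427 = 2562
    Σ(formed) = 4268 kJ
  ΔH_2 = 3699 − 4268 = −569 kJ
ΔH_1 − ΔH_2 = +431 kJ, so reaction 2 has the more negative ΔH; |ΔH_1 − ΔH_2| = 431 kJ.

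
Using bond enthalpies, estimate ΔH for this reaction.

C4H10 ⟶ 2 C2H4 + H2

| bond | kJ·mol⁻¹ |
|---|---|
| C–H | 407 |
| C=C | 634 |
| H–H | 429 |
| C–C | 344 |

Bonds broken (reactants):
  C–C: 3 × 344 = 1032
  C–H: 10 × 407 = 4070
  Σ(broken) = 5102 kJ
Bonds formed (products):
  C–H: 8 × 407 = 3256
  C=C: 2 × 634 = 1268
  H–H: 1 × 429 = 429
  Σ(formed) = 4953 kJ
ΔH = Σ(broken) − Σ(formed) = 5102 − 4953 = +149 kJ

ΔH ≈ +149 kJ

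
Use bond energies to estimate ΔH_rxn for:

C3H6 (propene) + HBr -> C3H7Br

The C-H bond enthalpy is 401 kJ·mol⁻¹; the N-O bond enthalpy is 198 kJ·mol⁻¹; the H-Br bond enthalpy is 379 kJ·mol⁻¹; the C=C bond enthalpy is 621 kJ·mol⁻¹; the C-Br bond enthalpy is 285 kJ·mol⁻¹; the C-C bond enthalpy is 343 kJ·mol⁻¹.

Bonds broken (reactants):
  C-C: 1 × 343 = 343
  C-H: 6 × 401 = 2406
  C=C: 1 × 621 = 621
  H-Br: 1 × 379 = 379
  Σ(broken) = 3749 kJ
Bonds formed (products):
  C-Br: 1 × 285 = 285
  C-C: 2 × 343 = 686
  C-H: 7 × 401 = 2807
  Σ(formed) = 3778 kJ
ΔH = Σ(broken) − Σ(formed) = 3749 − 3778 = −29 kJ

ΔH ≈ −29 kJ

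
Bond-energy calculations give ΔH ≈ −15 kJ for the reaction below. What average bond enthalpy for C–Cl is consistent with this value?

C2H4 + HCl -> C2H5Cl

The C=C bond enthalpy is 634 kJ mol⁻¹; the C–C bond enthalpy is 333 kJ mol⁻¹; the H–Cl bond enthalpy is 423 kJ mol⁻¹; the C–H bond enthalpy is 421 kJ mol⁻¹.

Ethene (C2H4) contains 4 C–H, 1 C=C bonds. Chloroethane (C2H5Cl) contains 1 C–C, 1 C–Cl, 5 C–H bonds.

D(C–Cl) ≈ 318 kJ/mol

Let D be the C–Cl bond energy.
Σ(broken) = 4×421 + 1×634 + 1×423 = 2741
Σ(formed) = 1×333 + 1×D + 5×421 = 2438 + D
ΔH = Σ(broken) − Σ(formed) = (2741) − (2438 + D) = +303 − D
Setting this equal to −15 kJ gives D = 318 kJ/mol.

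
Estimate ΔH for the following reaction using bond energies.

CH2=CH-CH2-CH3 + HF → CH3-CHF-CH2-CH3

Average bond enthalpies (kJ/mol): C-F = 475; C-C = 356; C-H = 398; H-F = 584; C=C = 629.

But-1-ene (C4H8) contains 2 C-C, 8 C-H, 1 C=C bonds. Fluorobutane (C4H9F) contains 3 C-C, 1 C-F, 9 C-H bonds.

ΔH ≈ −16 kJ

Bonds broken (reactants):
  C-C: 2 × 356 = 712
  C-H: 8 × 398 = 3184
  C=C: 1 × 629 = 629
  H-F: 1 × 584 = 584
  Σ(broken) = 5109 kJ
Bonds formed (products):
  C-C: 3 × 356 = 1068
  C-F: 1 × 475 = 475
  C-H: 9 × 398 = 3582
  Σ(formed) = 5125 kJ
ΔH = Σ(broken) − Σ(formed) = 5109 − 5125 = −16 kJ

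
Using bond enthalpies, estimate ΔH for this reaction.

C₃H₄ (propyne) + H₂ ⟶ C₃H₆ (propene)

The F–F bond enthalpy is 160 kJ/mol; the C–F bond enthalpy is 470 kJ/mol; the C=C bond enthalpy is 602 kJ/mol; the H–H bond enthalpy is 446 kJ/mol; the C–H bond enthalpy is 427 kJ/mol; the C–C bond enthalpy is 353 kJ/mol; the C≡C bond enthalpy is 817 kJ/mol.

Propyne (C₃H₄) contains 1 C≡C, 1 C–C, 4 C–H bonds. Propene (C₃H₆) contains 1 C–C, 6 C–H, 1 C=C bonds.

ΔH ≈ −193 kJ

Bonds broken (reactants):
  C≡C: 1 × 817 = 817
  C–C: 1 × 353 = 353
  C–H: 4 × 427 = 1708
  H–H: 1 × 446 = 446
  Σ(broken) = 3324 kJ
Bonds formed (products):
  C–C: 1 × 353 = 353
  C–H: 6 × 427 = 2562
  C=C: 1 × 602 = 602
  Σ(formed) = 3517 kJ
ΔH = Σ(broken) − Σ(formed) = 3324 − 3517 = −193 kJ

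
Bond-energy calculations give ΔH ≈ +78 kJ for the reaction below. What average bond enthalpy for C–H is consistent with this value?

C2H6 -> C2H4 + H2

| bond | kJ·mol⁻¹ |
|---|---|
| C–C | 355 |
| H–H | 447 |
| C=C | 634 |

D(C–H) ≈ 402 kJ/mol

Let D be the C–H bond energy.
Σ(broken) = 1×355 + 6×D = 355 + 6D
Σ(formed) = 4×D + 1×634 + 1×447 = 1081 + 4D
ΔH = Σ(broken) − Σ(formed) = (355 + 6D) − (1081 + 4D) = −726 + 2D
Setting this equal to +78 kJ gives 2D = 804, so D = 402 kJ/mol.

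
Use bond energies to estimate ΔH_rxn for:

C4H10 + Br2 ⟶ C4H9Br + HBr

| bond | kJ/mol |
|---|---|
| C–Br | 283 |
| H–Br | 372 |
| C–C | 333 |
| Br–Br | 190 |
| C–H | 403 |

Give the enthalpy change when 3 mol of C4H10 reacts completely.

Bonds broken (reactants):
  Br–Br: 1 × 190 = 190
  C–C: 3 × 333 = 999
  C–H: 10 × 403 = 4030
  Σ(broken) = 5219 kJ
Bonds formed (products):
  C–Br: 1 × 283 = 283
  C–C: 3 × 333 = 999
  C–H: 9 × 403 = 3627
  H–Br: 1 × 372 = 372
  Σ(formed) = 5281 kJ
ΔH = Σ(broken) − Σ(formed) = 5219 − 5281 = −62 kJ
For 3× the reaction as written: 3 × (−62) = −186 kJ

ΔH = −186 kJ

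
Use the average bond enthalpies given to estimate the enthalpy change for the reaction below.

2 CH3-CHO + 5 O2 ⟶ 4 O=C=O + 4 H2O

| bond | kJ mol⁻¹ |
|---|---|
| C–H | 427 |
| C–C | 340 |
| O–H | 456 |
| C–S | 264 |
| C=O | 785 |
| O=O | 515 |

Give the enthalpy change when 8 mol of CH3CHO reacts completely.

ΔH = −6748 kJ

Bonds broken (reactants):
  C–C: 2 × 340 = 680
  C–H: 8 × 427 = 3416
  C=O: 2 × 785 = 1570
  O=O: 5 × 515 = 2575
  Σ(broken) = 8241 kJ
Bonds formed (products):
  C=O: 8 × 785 = 6280
  O–H: 8 × 456 = 3648
  Σ(formed) = 9928 kJ
ΔH = Σ(broken) − Σ(formed) = 8241 − 9928 = −1687 kJ
For 4× the reaction as written: 4 × (−1687) = −6748 kJ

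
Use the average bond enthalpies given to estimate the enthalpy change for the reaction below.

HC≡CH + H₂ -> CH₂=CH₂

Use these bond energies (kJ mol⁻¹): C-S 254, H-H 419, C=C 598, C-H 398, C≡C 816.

ΔH ≈ −159 kJ

Bonds broken (reactants):
  C≡C: 1 × 816 = 816
  C-H: 2 × 398 = 796
  H-H: 1 × 419 = 419
  Σ(broken) = 2031 kJ
Bonds formed (products):
  C-H: 4 × 398 = 1592
  C=C: 1 × 598 = 598
  Σ(formed) = 2190 kJ
ΔH = Σ(broken) − Σ(formed) = 2031 − 2190 = −159 kJ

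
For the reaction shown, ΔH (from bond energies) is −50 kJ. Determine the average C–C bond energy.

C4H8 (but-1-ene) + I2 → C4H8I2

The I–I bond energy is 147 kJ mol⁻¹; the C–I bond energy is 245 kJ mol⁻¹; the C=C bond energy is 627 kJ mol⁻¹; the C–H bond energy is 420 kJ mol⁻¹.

Let D be the C–C bond energy.
Σ(broken) = 2×D + 8×420 + 1×627 + 1×147 = 4134 + 2D
Σ(formed) = 3×D + 8×420 + 2×245 = 3850 + 3D
ΔH = Σ(broken) − Σ(formed) = (4134 + 2D) − (3850 + 3D) = +284 − D
Setting this equal to −50 kJ gives D = 334 kJ/mol.

D(C–C) ≈ 334 kJ/mol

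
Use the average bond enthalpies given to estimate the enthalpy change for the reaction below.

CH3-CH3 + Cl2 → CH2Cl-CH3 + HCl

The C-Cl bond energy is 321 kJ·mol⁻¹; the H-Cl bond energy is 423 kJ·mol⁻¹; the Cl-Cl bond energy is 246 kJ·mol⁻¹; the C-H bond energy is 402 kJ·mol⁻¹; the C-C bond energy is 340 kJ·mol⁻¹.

Bonds broken (reactants):
  C-C: 1 × 340 = 340
  C-H: 6 × 402 = 2412
  Cl-Cl: 1 × 246 = 246
  Σ(broken) = 2998 kJ
Bonds formed (products):
  C-C: 1 × 340 = 340
  C-Cl: 1 × 321 = 321
  C-H: 5 × 402 = 2010
  H-Cl: 1 × 423 = 423
  Σ(formed) = 3094 kJ
ΔH = Σ(broken) − Σ(formed) = 2998 − 3094 = −96 kJ

ΔH ≈ −96 kJ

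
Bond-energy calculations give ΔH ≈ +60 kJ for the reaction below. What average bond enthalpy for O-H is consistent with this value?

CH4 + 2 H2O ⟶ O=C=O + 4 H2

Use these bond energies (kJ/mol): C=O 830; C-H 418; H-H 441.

D(O-H) ≈ 453 kJ/mol

Let D be the O-H bond energy.
Σ(broken) = 4×418 + 4×D = 1672 + 4D
Σ(formed) = 2×830 + 4×441 = 3424
ΔH = Σ(broken) − Σ(formed) = (1672 + 4D) − (3424) = −1752 + 4D
Setting this equal to +60 kJ gives 4D = 1812, so D = 453 kJ/mol.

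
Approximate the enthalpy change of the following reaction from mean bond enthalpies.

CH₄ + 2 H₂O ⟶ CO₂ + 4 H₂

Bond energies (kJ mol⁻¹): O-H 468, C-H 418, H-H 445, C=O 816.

Bonds broken (reactants):
  C-H: 4 × 418 = 1672
  O-H: 4 × 468 = 1872
  Σ(broken) = 3544 kJ
Bonds formed (products):
  C=O: 2 × 816 = 1632
  H-H: 4 × 445 = 1780
  Σ(formed) = 3412 kJ
ΔH = Σ(broken) − Σ(formed) = 3544 − 3412 = +132 kJ

ΔH ≈ +132 kJ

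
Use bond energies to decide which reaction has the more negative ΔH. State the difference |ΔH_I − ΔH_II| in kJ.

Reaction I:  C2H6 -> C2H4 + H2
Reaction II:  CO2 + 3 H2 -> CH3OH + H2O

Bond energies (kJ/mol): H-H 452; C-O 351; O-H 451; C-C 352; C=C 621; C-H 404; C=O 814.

Reaction I:
  Bonds broken (reactants):
    C-C: 1 × 352 = 352
    C-H: 6 × 404 = 2424
    Σ(broken) = 2776 kJ
  Bonds formed (products):
    C-H: 4 × 404 = 1616
    C=C: 1 × 621 = 621
    H-H: 1 × 452 = 452
    Σ(formed) = 2689 kJ
  ΔH_I = 2776 − 2689 = +87 kJ
Reaction II:
  Bonds broken (reactants):
    C=O: 2 × 814 = 1628
    H-H: 3 × 452 = 1356
    Σ(broken) = 2984 kJ
  Bonds formed (products):
    C-H: 3 × 404 = 1212
    C-O: 1 × 351 = 351
    O-H: 3 × 451 = 1353
    Σ(formed) = 2916 kJ
  ΔH_II = 2984 − 2916 = +68 kJ
ΔH_I − ΔH_II = +19 kJ, so reaction II has the more negative ΔH; |ΔH_I − ΔH_II| = 19 kJ.

Reaction II, by 19 kJ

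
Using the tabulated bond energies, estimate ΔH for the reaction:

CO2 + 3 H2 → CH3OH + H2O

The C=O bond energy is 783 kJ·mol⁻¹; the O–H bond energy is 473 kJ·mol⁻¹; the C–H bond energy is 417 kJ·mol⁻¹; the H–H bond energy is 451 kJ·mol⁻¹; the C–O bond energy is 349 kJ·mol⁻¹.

Bonds broken (reactants):
  C=O: 2 × 783 = 1566
  H–H: 3 × 451 = 1353
  Σ(broken) = 2919 kJ
Bonds formed (products):
  C–H: 3 × 417 = 1251
  C–O: 1 × 349 = 349
  O–H: 3 × 473 = 1419
  Σ(formed) = 3019 kJ
ΔH = Σ(broken) − Σ(formed) = 2919 − 3019 = −100 kJ

ΔH ≈ −100 kJ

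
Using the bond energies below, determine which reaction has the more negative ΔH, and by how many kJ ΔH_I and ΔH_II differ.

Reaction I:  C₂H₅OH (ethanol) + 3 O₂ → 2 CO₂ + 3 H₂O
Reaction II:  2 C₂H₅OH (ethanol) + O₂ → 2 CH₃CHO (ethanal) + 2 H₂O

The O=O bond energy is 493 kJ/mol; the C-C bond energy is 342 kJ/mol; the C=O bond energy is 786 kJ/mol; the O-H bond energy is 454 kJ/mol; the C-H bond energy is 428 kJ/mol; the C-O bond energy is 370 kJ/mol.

Reaction I, by 692 kJ

Reaction I:
  Bonds broken (reactants):
    C-C: 1 × 342 = 342
    C-H: 5 × 428 = 2140
    C-O: 1 × 370 = 370
    O-H: 1 × 454 = 454
    O=O: 3 × 493 = 1479
    Σ(broken) = 4785 kJ
  Bonds formed (products):
    C=O: 4 × 786 = 3144
    O-H: 6 × 454 = 2724
    Σ(formed) = 5868 kJ
  ΔH_I = 4785 − 5868 = −1083 kJ
Reaction II:
  Bonds broken (reactants):
    C-C: 2 × 342 = 684
    C-H: 10 × 428 = 4280
    C-O: 2 × 370 = 740
    O-H: 2 × 454 = 908
    O=O: 1 × 493 = 493
    Σ(broken) = 7105 kJ
  Bonds formed (products):
    C-C: 2 × 342 = 684
    C-H: 8 × 428 = 3424
    C=O: 2 × 786 = 1572
    O-H: 4 × 454 = 1816
    Σ(formed) = 7496 kJ
  ΔH_II = 7105 − 7496 = −391 kJ
ΔH_I − ΔH_II = −692 kJ, so reaction I has the more negative ΔH; |ΔH_I − ΔH_II| = 692 kJ.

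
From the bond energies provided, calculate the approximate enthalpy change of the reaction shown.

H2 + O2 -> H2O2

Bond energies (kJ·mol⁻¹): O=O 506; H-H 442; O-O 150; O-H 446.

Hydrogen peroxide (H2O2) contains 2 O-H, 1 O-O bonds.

ΔH ≈ −94 kJ

Bonds broken (reactants):
  H-H: 1 × 442 = 442
  O=O: 1 × 506 = 506
  Σ(broken) = 948 kJ
Bonds formed (products):
  O-H: 2 × 446 = 892
  O-O: 1 × 150 = 150
  Σ(formed) = 1042 kJ
ΔH = Σ(broken) − Σ(formed) = 948 − 1042 = −94 kJ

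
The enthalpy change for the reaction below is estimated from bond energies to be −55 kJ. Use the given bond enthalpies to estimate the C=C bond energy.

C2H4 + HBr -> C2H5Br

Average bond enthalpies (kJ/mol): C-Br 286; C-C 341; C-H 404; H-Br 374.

Let D be the C=C bond energy.
Σ(broken) = 4×404 + 1×D + 1×374 = 1990 + D
Σ(formed) = 1×286 + 1×341 + 5×404 = 2647
ΔH = Σ(broken) − Σ(formed) = (1990 + D) − (2647) = −657 + D
Setting this equal to −55 kJ gives D = 602 kJ/mol.

D(C=C) ≈ 602 kJ/mol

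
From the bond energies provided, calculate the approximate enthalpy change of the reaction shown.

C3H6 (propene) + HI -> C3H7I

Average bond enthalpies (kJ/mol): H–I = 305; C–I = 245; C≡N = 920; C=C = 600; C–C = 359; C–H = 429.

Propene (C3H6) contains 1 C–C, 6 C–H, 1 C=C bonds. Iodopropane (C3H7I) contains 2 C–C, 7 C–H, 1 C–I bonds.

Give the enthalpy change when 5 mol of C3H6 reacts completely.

ΔH = −640 kJ

Bonds broken (reactants):
  C–C: 1 × 359 = 359
  C–H: 6 × 429 = 2574
  C=C: 1 × 600 = 600
  H–I: 1 × 305 = 305
  Σ(broken) = 3838 kJ
Bonds formed (products):
  C–C: 2 × 359 = 718
  C–H: 7 × 429 = 3003
  C–I: 1 × 245 = 245
  Σ(formed) = 3966 kJ
ΔH = Σ(broken) − Σ(formed) = 3838 − 3966 = −128 kJ
For 5× the reaction as written: 5 × (−128) = −640 kJ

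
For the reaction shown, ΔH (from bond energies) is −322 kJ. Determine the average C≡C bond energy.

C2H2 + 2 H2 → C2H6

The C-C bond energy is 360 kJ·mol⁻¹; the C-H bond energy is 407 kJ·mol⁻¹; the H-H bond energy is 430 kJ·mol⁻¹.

D(C≡C) ≈ 806 kJ/mol

Let D be the C≡C bond energy.
Σ(broken) = 1×D + 2×407 + 2×430 = 1674 + D
Σ(formed) = 1×360 + 6×407 = 2802
ΔH = Σ(broken) − Σ(formed) = (1674 + D) − (2802) = −1128 + D
Setting this equal to −322 kJ gives D = 806 kJ/mol.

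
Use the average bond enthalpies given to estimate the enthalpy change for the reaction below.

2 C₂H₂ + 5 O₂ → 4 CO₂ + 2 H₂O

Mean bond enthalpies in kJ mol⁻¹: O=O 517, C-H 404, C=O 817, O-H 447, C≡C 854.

ΔH ≈ −2415 kJ

Bonds broken (reactants):
  C≡C: 2 × 854 = 1708
  C-H: 4 × 404 = 1616
  O=O: 5 × 517 = 2585
  Σ(broken) = 5909 kJ
Bonds formed (products):
  C=O: 8 × 817 = 6536
  O-H: 4 × 447 = 1788
  Σ(formed) = 8324 kJ
ΔH = Σ(broken) − Σ(formed) = 5909 − 8324 = −2415 kJ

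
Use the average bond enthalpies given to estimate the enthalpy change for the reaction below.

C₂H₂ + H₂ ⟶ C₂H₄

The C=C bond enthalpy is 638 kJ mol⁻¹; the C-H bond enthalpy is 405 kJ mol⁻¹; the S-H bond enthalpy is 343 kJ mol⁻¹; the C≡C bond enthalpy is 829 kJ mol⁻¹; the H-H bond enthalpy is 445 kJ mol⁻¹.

ΔH ≈ −174 kJ

Bonds broken (reactants):
  C≡C: 1 × 829 = 829
  C-H: 2 × 405 = 810
  H-H: 1 × 445 = 445
  Σ(broken) = 2084 kJ
Bonds formed (products):
  C-H: 4 × 405 = 1620
  C=C: 1 × 638 = 638
  Σ(formed) = 2258 kJ
ΔH = Σ(broken) − Σ(formed) = 2084 − 2258 = −174 kJ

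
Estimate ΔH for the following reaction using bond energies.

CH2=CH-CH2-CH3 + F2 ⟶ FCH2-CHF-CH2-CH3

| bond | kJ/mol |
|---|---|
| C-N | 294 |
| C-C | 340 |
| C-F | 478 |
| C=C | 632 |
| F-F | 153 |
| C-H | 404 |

Bonds broken (reactants):
  C-C: 2 × 340 = 680
  C-H: 8 × 404 = 3232
  C=C: 1 × 632 = 632
  F-F: 1 × 153 = 153
  Σ(broken) = 4697 kJ
Bonds formed (products):
  C-C: 3 × 340 = 1020
  C-F: 2 × 478 = 956
  C-H: 8 × 404 = 3232
  Σ(formed) = 5208 kJ
ΔH = Σ(broken) − Σ(formed) = 4697 − 5208 = −511 kJ

ΔH ≈ −511 kJ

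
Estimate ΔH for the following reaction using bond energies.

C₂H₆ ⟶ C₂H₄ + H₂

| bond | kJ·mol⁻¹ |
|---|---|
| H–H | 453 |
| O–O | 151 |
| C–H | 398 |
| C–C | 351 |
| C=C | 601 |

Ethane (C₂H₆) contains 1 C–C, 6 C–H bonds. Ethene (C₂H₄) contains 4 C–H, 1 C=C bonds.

ΔH ≈ +93 kJ

Bonds broken (reactants):
  C–C: 1 × 351 = 351
  C–H: 6 × 398 = 2388
  Σ(broken) = 2739 kJ
Bonds formed (products):
  C–H: 4 × 398 = 1592
  C=C: 1 × 601 = 601
  H–H: 1 × 453 = 453
  Σ(formed) = 2646 kJ
ΔH = Σ(broken) − Σ(formed) = 2739 − 2646 = +93 kJ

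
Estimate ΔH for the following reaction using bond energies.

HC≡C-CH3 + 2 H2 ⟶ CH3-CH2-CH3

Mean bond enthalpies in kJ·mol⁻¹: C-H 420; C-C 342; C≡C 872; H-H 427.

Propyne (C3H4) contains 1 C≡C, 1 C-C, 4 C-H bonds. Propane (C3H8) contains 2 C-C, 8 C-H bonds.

ΔH ≈ −296 kJ

Bonds broken (reactants):
  C≡C: 1 × 872 = 872
  C-C: 1 × 342 = 342
  C-H: 4 × 420 = 1680
  H-H: 2 × 427 = 854
  Σ(broken) = 3748 kJ
Bonds formed (products):
  C-C: 2 × 342 = 684
  C-H: 8 × 420 = 3360
  Σ(formed) = 4044 kJ
ΔH = Σ(broken) − Σ(formed) = 3748 − 4044 = −296 kJ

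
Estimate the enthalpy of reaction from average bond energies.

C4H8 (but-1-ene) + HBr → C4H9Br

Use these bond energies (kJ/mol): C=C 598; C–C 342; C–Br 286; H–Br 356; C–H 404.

ΔH ≈ −78 kJ

Bonds broken (reactants):
  C–C: 2 × 342 = 684
  C–H: 8 × 404 = 3232
  C=C: 1 × 598 = 598
  H–Br: 1 × 356 = 356
  Σ(broken) = 4870 kJ
Bonds formed (products):
  C–Br: 1 × 286 = 286
  C–C: 3 × 342 = 1026
  C–H: 9 × 404 = 3636
  Σ(formed) = 4948 kJ
ΔH = Σ(broken) − Σ(formed) = 4870 − 4948 = −78 kJ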